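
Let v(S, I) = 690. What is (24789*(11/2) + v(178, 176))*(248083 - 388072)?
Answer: -38365245351/2 ≈ -1.9183e+10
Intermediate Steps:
(24789*(11/2) + v(178, 176))*(248083 - 388072) = (24789*(11/2) + 690)*(248083 - 388072) = (24789*(11*(½)) + 690)*(-139989) = (24789*(11/2) + 690)*(-139989) = (272679/2 + 690)*(-139989) = (274059/2)*(-139989) = -38365245351/2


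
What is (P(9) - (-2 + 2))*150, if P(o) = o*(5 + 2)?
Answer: 9450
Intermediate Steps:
P(o) = 7*o (P(o) = o*7 = 7*o)
(P(9) - (-2 + 2))*150 = (7*9 - (-2 + 2))*150 = (63 - 1*0)*150 = (63 + 0)*150 = 63*150 = 9450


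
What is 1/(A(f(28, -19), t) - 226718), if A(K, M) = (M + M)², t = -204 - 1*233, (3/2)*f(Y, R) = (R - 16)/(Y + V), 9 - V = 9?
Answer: 1/537158 ≈ 1.8617e-6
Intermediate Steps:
V = 0 (V = 9 - 1*9 = 9 - 9 = 0)
f(Y, R) = 2*(-16 + R)/(3*Y) (f(Y, R) = 2*((R - 16)/(Y + 0))/3 = 2*((-16 + R)/Y)/3 = 2*(-16 + R)/(3*Y))
t = -437 (t = -204 - 233 = -437)
A(K, M) = 4*M² (A(K, M) = (2*M)² = 4*M²)
1/(A(f(28, -19), t) - 226718) = 1/(4*(-437)² - 226718) = 1/(4*190969 - 226718) = 1/(763876 - 226718) = 1/537158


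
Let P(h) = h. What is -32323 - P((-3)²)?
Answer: -32332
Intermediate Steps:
-32323 - P((-3)²) = -32323 - (-3)² = -32323 - 9 = -32332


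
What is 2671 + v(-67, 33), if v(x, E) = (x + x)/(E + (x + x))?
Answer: 269905/101 ≈ 2672.3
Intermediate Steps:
v(x, E) = 2*x/(E + 2*x) (v(x, E) = (2*x)/(E + 2*x) = 2*x/(E + 2*x))
2671 + v(-67, 33) = 2671 + 2*(-67)/(33 + 2*(-67)) = 2671 + 2*(-67)/(33 - 134) = 2671 + 2*(-67)/(-101) = 2671 + 2*(-67)*(-1/101) = 2671 + 134/101 = 269905/101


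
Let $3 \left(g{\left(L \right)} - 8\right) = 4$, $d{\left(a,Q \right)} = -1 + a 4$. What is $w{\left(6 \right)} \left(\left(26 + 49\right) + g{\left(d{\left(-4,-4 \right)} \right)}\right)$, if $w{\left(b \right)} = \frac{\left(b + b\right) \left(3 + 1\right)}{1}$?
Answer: $4048$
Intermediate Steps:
$d{\left(a,Q \right)} = -1 + 4 a$
$g{\left(L \right)} = \frac{28}{3}$ ($g{\left(L \right)} = 8 + \frac{1}{3} \cdot 4 = 8 + \frac{4}{3} = \frac{28}{3}$)
$w{\left(b \right)} = 8 b$ ($w{\left(b \right)} = 2 b 4 \cdot 1 = 8 b 1 = 8 b$)
$w{\left(6 \right)} \left(\left(26 + 49\right) + g{\left(d{\left(-4,-4 \right)} \right)}\right) = 8 \cdot 6 \left(\left(26 + 49\right) + \frac{28}{3}\right) = 48 \left(75 + \frac{28}{3}\right) = 48 \cdot \frac{253}{3} = 4048$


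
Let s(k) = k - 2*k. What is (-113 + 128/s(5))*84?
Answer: -58212/5 ≈ -11642.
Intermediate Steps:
s(k) = -k
(-113 + 128/s(5))*84 = (-113 + 128/((-1*5)))*84 = (-113 + 128/(-5))*84 = (-113 + 128*(-⅕))*84 = (-113 - 128/5)*84 = -693/5*84 = -58212/5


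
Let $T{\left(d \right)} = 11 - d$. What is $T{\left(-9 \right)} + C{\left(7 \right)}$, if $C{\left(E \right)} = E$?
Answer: $27$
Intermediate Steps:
$T{\left(-9 \right)} + C{\left(7 \right)} = \left(11 - -9\right) + 7 = \left(11 + 9\right) + 7 = 20 + 7 = 27$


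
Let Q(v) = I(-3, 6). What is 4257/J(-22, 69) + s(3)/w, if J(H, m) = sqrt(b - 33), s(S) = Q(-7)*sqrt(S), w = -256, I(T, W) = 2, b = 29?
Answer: -4257*I/2 - sqrt(3)/128 ≈ -0.013532 - 2128.5*I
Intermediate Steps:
Q(v) = 2
s(S) = 2*sqrt(S)
J(H, m) = 2*I (J(H, m) = sqrt(29 - 33) = sqrt(-4) = 2*I)
4257/J(-22, 69) + s(3)/w = 4257/((2*I)) + (2*sqrt(3))/(-256) = 4257*(-I/2) + (2*sqrt(3))*(-1/256) = -4257*I/2 - sqrt(3)/128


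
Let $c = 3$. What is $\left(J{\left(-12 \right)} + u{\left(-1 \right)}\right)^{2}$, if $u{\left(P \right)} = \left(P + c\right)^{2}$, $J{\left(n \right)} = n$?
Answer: $64$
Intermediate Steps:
$u{\left(P \right)} = \left(3 + P\right)^{2}$ ($u{\left(P \right)} = \left(P + 3\right)^{2} = \left(3 + P\right)^{2}$)
$\left(J{\left(-12 \right)} + u{\left(-1 \right)}\right)^{2} = \left(-12 + \left(3 - 1\right)^{2}\right)^{2} = \left(-12 + 2^{2}\right)^{2} = \left(-12 + 4\right)^{2} = \left(-8\right)^{2} = 64$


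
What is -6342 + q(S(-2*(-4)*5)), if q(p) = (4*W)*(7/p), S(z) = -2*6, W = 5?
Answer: -19061/3 ≈ -6353.7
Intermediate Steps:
S(z) = -12
q(p) = 140/p (q(p) = (4*5)*(7/p) = 20*(7/p) = 140/p)
-6342 + q(S(-2*(-4)*5)) = -6342 + 140/(-12) = -6342 + 140*(-1/12) = -6342 - 35/3 = -19061/3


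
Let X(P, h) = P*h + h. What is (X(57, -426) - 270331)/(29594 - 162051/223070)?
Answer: -65814349730/6601371529 ≈ -9.9698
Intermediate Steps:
X(P, h) = h + P*h
(X(57, -426) - 270331)/(29594 - 162051/223070) = (-426*(1 + 57) - 270331)/(29594 - 162051/223070) = (-426*58 - 270331)/(29594 - 162051*1/223070) = (-24708 - 270331)/(29594 - 162051/223070) = -295039/6601371529/223070 = -295039*223070/6601371529 = -65814349730/6601371529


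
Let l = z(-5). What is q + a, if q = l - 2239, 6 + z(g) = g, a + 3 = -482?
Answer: -2735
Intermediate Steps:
a = -485 (a = -3 - 482 = -485)
z(g) = -6 + g
l = -11 (l = -6 - 5 = -11)
q = -2250 (q = -11 - 2239 = -2250)
q + a = -2250 - 485 = -2735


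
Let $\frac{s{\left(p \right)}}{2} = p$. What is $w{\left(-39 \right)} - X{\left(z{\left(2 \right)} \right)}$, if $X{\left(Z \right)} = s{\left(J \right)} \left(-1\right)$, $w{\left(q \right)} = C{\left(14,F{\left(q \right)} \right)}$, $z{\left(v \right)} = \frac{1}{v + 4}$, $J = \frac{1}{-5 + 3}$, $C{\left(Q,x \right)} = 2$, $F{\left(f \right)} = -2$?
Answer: $1$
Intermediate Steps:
$J = - \frac{1}{2}$ ($J = \frac{1}{-2} = - \frac{1}{2} \approx -0.5$)
$s{\left(p \right)} = 2 p$
$z{\left(v \right)} = \frac{1}{4 + v}$
$w{\left(q \right)} = 2$
$X{\left(Z \right)} = 1$ ($X{\left(Z \right)} = 2 \left(- \frac{1}{2}\right) \left(-1\right) = \left(-1\right) \left(-1\right) = 1$)
$w{\left(-39 \right)} - X{\left(z{\left(2 \right)} \right)} = 2 - 1 = 1$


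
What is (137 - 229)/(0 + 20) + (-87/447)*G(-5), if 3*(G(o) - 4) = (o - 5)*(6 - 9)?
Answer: -5457/745 ≈ -7.3248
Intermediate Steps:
G(o) = 9 - o (G(o) = 4 + ((o - 5)*(6 - 9))/3 = 4 + ((-5 + o)*(-3))/3 = 4 + (15 - 3*o)/3 = 4 + (5 - o) = 9 - o)
(137 - 229)/(0 + 20) + (-87/447)*G(-5) = (137 - 229)/(0 + 20) + (-87/447)*(9 - 1*(-5)) = -92/20 + (-87*1/447)*(9 + 5) = -92*1/20 - 29/149*14 = -23/5 - 406/149 = -5457/745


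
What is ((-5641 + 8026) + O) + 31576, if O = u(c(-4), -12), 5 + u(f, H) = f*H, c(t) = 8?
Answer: 33860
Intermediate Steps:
u(f, H) = -5 + H*f (u(f, H) = -5 + f*H = -5 + H*f)
O = -101 (O = -5 - 12*8 = -5 - 96 = -101)
((-5641 + 8026) + O) + 31576 = ((-5641 + 8026) - 101) + 31576 = (2385 - 101) + 31576 = 2284 + 31576 = 33860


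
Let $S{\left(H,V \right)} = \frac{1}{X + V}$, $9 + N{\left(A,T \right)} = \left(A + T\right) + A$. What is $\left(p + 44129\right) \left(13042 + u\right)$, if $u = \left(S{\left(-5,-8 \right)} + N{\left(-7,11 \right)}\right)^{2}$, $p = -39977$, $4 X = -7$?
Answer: $\frac{27762577744}{507} \approx 5.4759 \cdot 10^{7}$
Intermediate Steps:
$X = - \frac{7}{4}$ ($X = \frac{1}{4} \left(-7\right) = - \frac{7}{4} \approx -1.75$)
$N{\left(A,T \right)} = -9 + T + 2 A$ ($N{\left(A,T \right)} = -9 + \left(\left(A + T\right) + A\right) = -9 + \left(T + 2 A\right) = -9 + T + 2 A$)
$S{\left(H,V \right)} = \frac{1}{- \frac{7}{4} + V}$
$u = \frac{222784}{1521}$ ($u = \left(\frac{4}{-7 + 4 \left(-8\right)} + \left(-9 + 11 + 2 \left(-7\right)\right)\right)^{2} = \left(\frac{4}{-7 - 32} - 12\right)^{2} = \left(\frac{4}{-39} - 12\right)^{2} = \left(4 \left(- \frac{1}{39}\right) - 12\right)^{2} = \left(- \frac{4}{39} - 12\right)^{2} = \left(- \frac{472}{39}\right)^{2} = \frac{222784}{1521} \approx 146.47$)
$\left(p + 44129\right) \left(13042 + u\right) = \left(-39977 + 44129\right) \left(13042 + \frac{222784}{1521}\right) = 4152 \cdot \frac{20059666}{1521} = \frac{27762577744}{507}$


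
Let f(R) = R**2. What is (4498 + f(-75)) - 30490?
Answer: -20367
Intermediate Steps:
(4498 + f(-75)) - 30490 = (4498 + (-75)**2) - 30490 = (4498 + 5625) - 30490 = 10123 - 30490 = -20367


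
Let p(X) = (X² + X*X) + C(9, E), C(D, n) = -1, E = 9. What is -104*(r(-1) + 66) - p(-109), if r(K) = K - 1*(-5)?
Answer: -31041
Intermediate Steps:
r(K) = 5 + K (r(K) = K + 5 = 5 + K)
p(X) = -1 + 2*X² (p(X) = (X² + X*X) - 1 = (X² + X²) - 1 = 2*X² - 1 = -1 + 2*X²)
-104*(r(-1) + 66) - p(-109) = -104*((5 - 1) + 66) - (-1 + 2*(-109)²) = -104*(4 + 66) - (-1 + 2*11881) = -104*70 - (-1 + 23762) = -7280 - 1*23761 = -7280 - 23761 = -31041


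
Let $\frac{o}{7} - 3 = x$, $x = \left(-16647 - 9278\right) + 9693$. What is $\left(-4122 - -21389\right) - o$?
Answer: $130870$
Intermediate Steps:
$x = -16232$ ($x = -25925 + 9693 = -16232$)
$o = -113603$ ($o = 21 + 7 \left(-16232\right) = 21 - 113624 = -113603$)
$\left(-4122 - -21389\right) - o = \left(-4122 - -21389\right) - -113603 = \left(-4122 + 21389\right) + 113603 = 17267 + 113603 = 130870$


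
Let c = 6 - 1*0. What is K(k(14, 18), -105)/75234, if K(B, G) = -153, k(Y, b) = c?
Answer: -51/25078 ≈ -0.0020337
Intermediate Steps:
c = 6 (c = 6 + 0 = 6)
k(Y, b) = 6
K(k(14, 18), -105)/75234 = -153/75234 = -153*1/75234 = -51/25078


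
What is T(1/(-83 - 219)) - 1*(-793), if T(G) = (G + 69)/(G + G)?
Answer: -19251/2 ≈ -9625.5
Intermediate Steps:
T(G) = (69 + G)/(2*G) (T(G) = (69 + G)/((2*G)) = (69 + G)*(1/(2*G)) = (69 + G)/(2*G))
T(1/(-83 - 219)) - 1*(-793) = (69 + 1/(-83 - 219))/(2*(1/(-83 - 219))) - 1*(-793) = (69 + 1/(-302))/(2*(1/(-302))) + 793 = (69 - 1/302)/(2*(-1/302)) + 793 = (½)*(-302)*(20837/302) + 793 = -20837/2 + 793 = -19251/2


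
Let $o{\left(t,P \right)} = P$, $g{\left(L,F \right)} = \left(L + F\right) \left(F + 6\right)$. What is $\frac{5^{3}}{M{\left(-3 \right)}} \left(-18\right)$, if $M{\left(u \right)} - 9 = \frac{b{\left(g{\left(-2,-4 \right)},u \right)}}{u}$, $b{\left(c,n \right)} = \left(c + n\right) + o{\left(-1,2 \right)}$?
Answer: $- \frac{675}{4} \approx -168.75$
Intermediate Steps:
$g{\left(L,F \right)} = \left(6 + F\right) \left(F + L\right)$ ($g{\left(L,F \right)} = \left(F + L\right) \left(6 + F\right) = \left(6 + F\right) \left(F + L\right)$)
$b{\left(c,n \right)} = 2 + c + n$ ($b{\left(c,n \right)} = \left(c + n\right) + 2 = 2 + c + n$)
$M{\left(u \right)} = 9 + \frac{-10 + u}{u}$ ($M{\left(u \right)} = 9 + \frac{2 + \left(\left(-4\right)^{2} + 6 \left(-4\right) + 6 \left(-2\right) - -8\right) + u}{u} = 9 + \frac{2 + \left(16 - 24 - 12 + 8\right) + u}{u} = 9 + \frac{2 - 12 + u}{u} = 9 + \frac{-10 + u}{u}$)
$\frac{5^{3}}{M{\left(-3 \right)}} \left(-18\right) = \frac{5^{3}}{10 - \frac{10}{-3}} \left(-18\right) = \frac{1}{10 - - \frac{10}{3}} \cdot 125 \left(-18\right) = \frac{1}{10 + \frac{10}{3}} \cdot 125 \left(-18\right) = \frac{1}{\frac{40}{3}} \cdot 125 \left(-18\right) = \frac{3}{40} \cdot 125 \left(-18\right) = \frac{75}{8} \left(-18\right) = - \frac{675}{4}$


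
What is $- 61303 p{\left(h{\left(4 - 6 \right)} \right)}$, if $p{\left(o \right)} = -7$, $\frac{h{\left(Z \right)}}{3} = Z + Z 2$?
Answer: $429121$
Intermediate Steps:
$h{\left(Z \right)} = 9 Z$ ($h{\left(Z \right)} = 3 \left(Z + Z 2\right) = 3 \left(Z + 2 Z\right) = 3 \cdot 3 Z = 9 Z$)
$- 61303 p{\left(h{\left(4 - 6 \right)} \right)} = \left(-61303\right) \left(-7\right) = 429121$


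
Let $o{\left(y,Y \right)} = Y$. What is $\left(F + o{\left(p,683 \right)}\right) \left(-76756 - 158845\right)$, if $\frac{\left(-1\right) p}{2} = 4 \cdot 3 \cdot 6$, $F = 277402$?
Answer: $-65517104085$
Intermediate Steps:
$p = -144$ ($p = - 2 \cdot 4 \cdot 3 \cdot 6 = - 2 \cdot 12 \cdot 6 = \left(-2\right) 72 = -144$)
$\left(F + o{\left(p,683 \right)}\right) \left(-76756 - 158845\right) = \left(277402 + 683\right) \left(-76756 - 158845\right) = 278085 \left(-235601\right) = -65517104085$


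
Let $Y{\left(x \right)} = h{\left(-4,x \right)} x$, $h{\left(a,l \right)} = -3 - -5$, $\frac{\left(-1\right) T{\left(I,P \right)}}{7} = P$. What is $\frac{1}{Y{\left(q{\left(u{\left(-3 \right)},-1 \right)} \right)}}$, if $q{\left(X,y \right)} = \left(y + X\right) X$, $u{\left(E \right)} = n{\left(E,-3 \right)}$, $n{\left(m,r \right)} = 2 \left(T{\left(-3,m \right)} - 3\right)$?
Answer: $\frac{1}{2520} \approx 0.00039683$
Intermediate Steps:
$T{\left(I,P \right)} = - 7 P$
$n{\left(m,r \right)} = -6 - 14 m$ ($n{\left(m,r \right)} = 2 \left(- 7 m - 3\right) = 2 \left(-3 - 7 m\right) = -6 - 14 m$)
$h{\left(a,l \right)} = 2$ ($h{\left(a,l \right)} = -3 + 5 = 2$)
$u{\left(E \right)} = -6 - 14 E$
$q{\left(X,y \right)} = X \left(X + y\right)$ ($q{\left(X,y \right)} = \left(X + y\right) X = X \left(X + y\right)$)
$Y{\left(x \right)} = 2 x$
$\frac{1}{Y{\left(q{\left(u{\left(-3 \right)},-1 \right)} \right)}} = \frac{1}{2 \left(-6 - -42\right) \left(\left(-6 - -42\right) - 1\right)} = \frac{1}{2 \left(-6 + 42\right) \left(\left(-6 + 42\right) - 1\right)} = \frac{1}{2 \cdot 36 \left(36 - 1\right)} = \frac{1}{2 \cdot 36 \cdot 35} = \frac{1}{2 \cdot 1260} = \frac{1}{2520}$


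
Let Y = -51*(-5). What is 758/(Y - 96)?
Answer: 758/159 ≈ 4.7673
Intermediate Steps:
Y = 255
758/(Y - 96) = 758/(255 - 96) = 758/159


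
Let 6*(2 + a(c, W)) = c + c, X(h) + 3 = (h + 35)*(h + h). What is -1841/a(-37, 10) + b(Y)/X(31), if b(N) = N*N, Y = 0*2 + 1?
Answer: 22583590/175827 ≈ 128.44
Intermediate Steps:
Y = 1 (Y = 0 + 1 = 1)
X(h) = -3 + 2*h*(35 + h) (X(h) = -3 + (h + 35)*(h + h) = -3 + (35 + h)*(2*h) = -3 + 2*h*(35 + h))
a(c, W) = -2 + c/3 (a(c, W) = -2 + (c + c)/6 = -2 + (2*c)/6 = -2 + c/3)
b(N) = N²
-1841/a(-37, 10) + b(Y)/X(31) = -1841/(-2 + (⅓)*(-37)) + 1²/(-3 + 2*31² + 70*31) = -1841/(-2 - 37/3) + 1/(-3 + 2*961 + 2170) = -1841/(-43/3) + 1/(-3 + 1922 + 2170) = -1841*(-3/43) + 1/4089 = 5523/43 + 1*(1/4089) = 5523/43 + 1/4089 = 22583590/175827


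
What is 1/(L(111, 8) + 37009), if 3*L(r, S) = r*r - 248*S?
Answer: 3/121364 ≈ 2.4719e-5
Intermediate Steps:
L(r, S) = -248*S/3 + r²/3 (L(r, S) = (r*r - 248*S)/3 = (r² - 248*S)/3 = -248*S/3 + r²/3)
1/(L(111, 8) + 37009) = 1/((-248/3*8 + (⅓)*111²) + 37009) = 1/((-1984/3 + (⅓)*12321) + 37009) = 1/((-1984/3 + 4107) + 37009) = 1/(10337/3 + 37009) = 1/(121364/3) = 3/121364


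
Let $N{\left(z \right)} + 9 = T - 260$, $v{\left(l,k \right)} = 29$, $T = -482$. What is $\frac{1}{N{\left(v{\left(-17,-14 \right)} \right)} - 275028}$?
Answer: $- \frac{1}{275779} \approx -3.6261 \cdot 10^{-6}$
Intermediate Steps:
$N{\left(z \right)} = -751$ ($N{\left(z \right)} = -9 - 742 = -751$)
$\frac{1}{N{\left(v{\left(-17,-14 \right)} \right)} - 275028} = \frac{1}{-751 - 275028} = \frac{1}{-275779} = - \frac{1}{275779}$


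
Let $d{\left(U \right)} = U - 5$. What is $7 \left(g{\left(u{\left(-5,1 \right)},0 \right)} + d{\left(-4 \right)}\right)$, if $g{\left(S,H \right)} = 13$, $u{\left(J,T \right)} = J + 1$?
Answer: $28$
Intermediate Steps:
$u{\left(J,T \right)} = 1 + J$
$d{\left(U \right)} = -5 + U$ ($d{\left(U \right)} = U - 5 = -5 + U$)
$7 \left(g{\left(u{\left(-5,1 \right)},0 \right)} + d{\left(-4 \right)}\right) = 7 \left(13 - 9\right) = 7 \cdot 4 = 28$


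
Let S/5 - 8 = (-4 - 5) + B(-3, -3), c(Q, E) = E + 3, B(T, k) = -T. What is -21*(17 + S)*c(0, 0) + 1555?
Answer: -146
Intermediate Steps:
c(Q, E) = 3 + E
S = 10 (S = 40 + 5*((-4 - 5) - 1*(-3)) = 40 + 5*(-9 + 3) = 40 + 5*(-6) = 40 - 30 = 10)
-21*(17 + S)*c(0, 0) + 1555 = -21*(17 + 10)*(3 + 0) + 1555 = -567*3 + 1555 = -21*81 + 1555 = -1701 + 1555 = -146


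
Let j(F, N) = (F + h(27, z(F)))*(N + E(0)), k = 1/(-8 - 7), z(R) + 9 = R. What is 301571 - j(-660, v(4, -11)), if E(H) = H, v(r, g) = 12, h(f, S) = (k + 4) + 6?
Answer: 1546859/5 ≈ 3.0937e+5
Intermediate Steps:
z(R) = -9 + R
k = -1/15 (k = 1/(-15) = -1/15 ≈ -0.066667)
h(f, S) = 149/15 (h(f, S) = (-1/15 + 4) + 6 = 59/15 + 6 = 149/15)
j(F, N) = N*(149/15 + F) (j(F, N) = (F + 149/15)*(N + 0) = (149/15 + F)*N = N*(149/15 + F))
301571 - j(-660, v(4, -11)) = 301571 - 12*(149 + 15*(-660))/15 = 301571 - 12*(149 - 9900)/15 = 301571 - 12*(-9751)/15 = 301571 - 1*(-39004/5) = 301571 + 39004/5 = 1546859/5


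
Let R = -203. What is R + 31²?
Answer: 758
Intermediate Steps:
R + 31² = -203 + 31² = -203 + 961 = 758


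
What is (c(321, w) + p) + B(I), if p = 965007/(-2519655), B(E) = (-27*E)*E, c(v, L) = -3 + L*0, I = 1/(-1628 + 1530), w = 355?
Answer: -27310752591/8066255540 ≈ -3.3858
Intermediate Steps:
I = -1/98 (I = 1/(-98) = -1/98 ≈ -0.010204)
c(v, L) = -3 (c(v, L) = -3 + 0 = -3)
B(E) = -27*E²
p = -321669/839885 (p = 965007*(-1/2519655) = -321669/839885 ≈ -0.38299)
(c(321, w) + p) + B(I) = (-3 - 321669/839885) - 27*(-1/98)² = -2841324/839885 - 27*1/9604 = -2841324/839885 - 27/9604 = -27310752591/8066255540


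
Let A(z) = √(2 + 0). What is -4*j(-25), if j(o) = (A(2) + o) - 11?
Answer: 144 - 4*√2 ≈ 138.34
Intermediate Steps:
A(z) = √2
j(o) = -11 + o + √2 (j(o) = (√2 + o) - 11 = (o + √2) - 11 = -11 + o + √2)
-4*j(-25) = -4*(-11 - 25 + √2) = -4*(-36 + √2) = 144 - 4*√2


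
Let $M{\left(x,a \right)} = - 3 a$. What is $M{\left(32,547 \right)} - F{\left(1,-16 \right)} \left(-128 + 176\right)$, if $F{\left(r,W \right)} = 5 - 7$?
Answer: $-1545$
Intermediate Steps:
$F{\left(r,W \right)} = -2$
$M{\left(32,547 \right)} - F{\left(1,-16 \right)} \left(-128 + 176\right) = \left(-3\right) 547 - - 2 \left(-128 + 176\right) = -1641 - \left(-2\right) 48 = -1641 - -96 = -1641 + 96 = -1545$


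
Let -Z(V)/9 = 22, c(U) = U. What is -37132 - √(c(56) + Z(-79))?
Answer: -37132 - I*√142 ≈ -37132.0 - 11.916*I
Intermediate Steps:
Z(V) = -198 (Z(V) = -9*22 = -198)
-37132 - √(c(56) + Z(-79)) = -37132 - √(56 - 198) = -37132 - √(-142) = -37132 - I*√142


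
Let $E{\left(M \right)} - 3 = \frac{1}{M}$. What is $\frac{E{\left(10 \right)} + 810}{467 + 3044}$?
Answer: $\frac{8131}{35110} \approx 0.23159$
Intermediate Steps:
$E{\left(M \right)} = 3 + \frac{1}{M}$
$\frac{E{\left(10 \right)} + 810}{467 + 3044} = \frac{\left(3 + \frac{1}{10}\right) + 810}{467 + 3044} = \frac{\left(3 + \frac{1}{10}\right) + 810}{3511} = \left(\frac{31}{10} + 810\right) \frac{1}{3511} = \frac{8131}{10} \cdot \frac{1}{3511} = \frac{8131}{35110}$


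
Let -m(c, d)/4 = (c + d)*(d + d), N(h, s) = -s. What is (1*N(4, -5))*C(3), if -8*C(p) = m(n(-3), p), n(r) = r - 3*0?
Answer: 0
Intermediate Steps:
n(r) = r (n(r) = r + 0 = r)
m(c, d) = -8*d*(c + d) (m(c, d) = -4*(c + d)*(d + d) = -4*(c + d)*2*d = -8*d*(c + d))
C(p) = p*(-3 + p) (C(p) = -(-1)*p*(-3 + p) = p*(-3 + p))
(1*N(4, -5))*C(3) = (1*(-1*(-5)))*(3*(-3 + 3)) = (1*5)*(3*0) = 5*0 = 0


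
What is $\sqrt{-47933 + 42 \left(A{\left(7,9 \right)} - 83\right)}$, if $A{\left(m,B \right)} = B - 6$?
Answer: $i \sqrt{51293} \approx 226.48 i$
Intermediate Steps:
$A{\left(m,B \right)} = -6 + B$ ($A{\left(m,B \right)} = B - 6 = -6 + B$)
$\sqrt{-47933 + 42 \left(A{\left(7,9 \right)} - 83\right)} = \sqrt{-47933 + 42 \left(\left(-6 + 9\right) - 83\right)} = \sqrt{-47933 + 42 \left(3 - 83\right)} = \sqrt{-47933 + 42 \left(-80\right)} = \sqrt{-47933 - 3360} = \sqrt{-51293} = i \sqrt{51293}$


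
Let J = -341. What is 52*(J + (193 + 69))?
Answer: -4108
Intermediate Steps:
52*(J + (193 + 69)) = 52*(-341 + (193 + 69)) = 52*(-341 + 262) = 52*(-79) = -4108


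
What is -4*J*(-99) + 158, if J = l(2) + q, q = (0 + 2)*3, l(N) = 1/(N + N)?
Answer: 2633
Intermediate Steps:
l(N) = 1/(2*N)
q = 6 (q = 2*3 = 6)
J = 25/4 (J = (1/2)/2 + 6 = (1/2)*(1/2) + 6 = 1/4 + 6 = 25/4 ≈ 6.2500)
-4*J*(-99) + 158 = -4*25/4*(-99) + 158 = -25*(-99) + 158 = 2475 + 158 = 2633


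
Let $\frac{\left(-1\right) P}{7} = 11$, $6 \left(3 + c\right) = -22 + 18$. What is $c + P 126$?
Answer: $- \frac{29117}{3} \approx -9705.7$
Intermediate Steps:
$c = - \frac{11}{3}$ ($c = -3 + \frac{-22 + 18}{6} = -3 + \frac{1}{6} \left(-4\right) = -3 - \frac{2}{3} = - \frac{11}{3} \approx -3.6667$)
$P = -77$ ($P = \left(-7\right) 11 = -77$)
$c + P 126 = - \frac{11}{3} - 9702 = - \frac{29117}{3}$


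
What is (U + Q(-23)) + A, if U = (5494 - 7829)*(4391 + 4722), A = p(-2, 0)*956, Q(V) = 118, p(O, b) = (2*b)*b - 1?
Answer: -21279693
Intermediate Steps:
p(O, b) = -1 + 2*b² (p(O, b) = 2*b² - 1 = -1 + 2*b²)
A = -956 (A = (-1 + 2*0²)*956 = (-1 + 2*0)*956 = (-1 + 0)*956 = -1*956 = -956)
U = -21278855 (U = -2335*9113 = -21278855)
(U + Q(-23)) + A = (-21278855 + 118) - 956 = -21278737 - 956 = -21279693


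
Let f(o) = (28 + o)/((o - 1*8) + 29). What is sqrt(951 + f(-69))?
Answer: sqrt(137067)/12 ≈ 30.852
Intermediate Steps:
f(o) = (28 + o)/(21 + o) (f(o) = (28 + o)/((o - 8) + 29) = (28 + o)/((-8 + o) + 29) = (28 + o)/(21 + o))
sqrt(951 + f(-69)) = sqrt(951 + (28 - 69)/(21 - 69)) = sqrt(951 - 41/(-48)) = sqrt(951 - 1/48*(-41)) = sqrt(951 + 41/48) = sqrt(45689/48) = sqrt(137067)/12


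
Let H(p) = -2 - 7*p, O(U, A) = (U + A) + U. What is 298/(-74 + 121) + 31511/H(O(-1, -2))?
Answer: 1488765/1222 ≈ 1218.3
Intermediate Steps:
O(U, A) = A + 2*U (O(U, A) = (A + U) + U = A + 2*U)
298/(-74 + 121) + 31511/H(O(-1, -2)) = 298/(-74 + 121) + 31511/(-2 - 7*(-2 + 2*(-1))) = 298/47 + 31511/(-2 - 7*(-2 - 2)) = 298*(1/47) + 31511/(-2 - 7*(-4)) = 298/47 + 31511/(-2 + 28) = 298/47 + 31511/26 = 1488765/1222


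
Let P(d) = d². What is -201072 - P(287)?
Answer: -283441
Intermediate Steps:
-201072 - P(287) = -201072 - 1*287² = -201072 - 1*82369 = -201072 - 82369 = -283441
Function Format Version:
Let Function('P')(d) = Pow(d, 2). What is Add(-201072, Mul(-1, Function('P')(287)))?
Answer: -283441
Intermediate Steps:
Add(-201072, Mul(-1, Function('P')(287))) = Add(-201072, Mul(-1, Pow(287, 2))) = Add(-201072, Mul(-1, 82369)) = Add(-201072, -82369) = -283441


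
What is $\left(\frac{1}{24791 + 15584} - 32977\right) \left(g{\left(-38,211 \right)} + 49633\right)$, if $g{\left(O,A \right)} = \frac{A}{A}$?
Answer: $- \frac{66085009327116}{40375} \approx -1.6368 \cdot 10^{9}$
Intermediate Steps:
$g{\left(O,A \right)} = 1$
$\left(\frac{1}{24791 + 15584} - 32977\right) \left(g{\left(-38,211 \right)} + 49633\right) = \left(\frac{1}{24791 + 15584} - 32977\right) \left(1 + 49633\right) = \left(\frac{1}{40375} - 32977\right) 49634 = \left(- \frac{1331446374}{40375}\right) 49634 = - \frac{66085009327116}{40375}$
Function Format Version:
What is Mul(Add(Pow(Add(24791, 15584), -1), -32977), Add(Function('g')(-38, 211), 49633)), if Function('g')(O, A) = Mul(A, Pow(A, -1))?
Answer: Rational(-66085009327116, 40375) ≈ -1.6368e+9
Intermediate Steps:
Function('g')(O, A) = 1
Mul(Add(Pow(Add(24791, 15584), -1), -32977), Add(Function('g')(-38, 211), 49633)) = Mul(Add(Pow(Add(24791, 15584), -1), -32977), Add(1, 49633)) = Mul(Add(Pow(40375, -1), -32977), 49634) = Mul(Add(Rational(1, 40375), -32977), 49634) = Mul(Rational(-1331446374, 40375), 49634) = Rational(-66085009327116, 40375)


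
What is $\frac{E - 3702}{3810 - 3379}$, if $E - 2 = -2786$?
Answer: $- \frac{6486}{431} \approx -15.049$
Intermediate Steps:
$E = -2784$ ($E = 2 - 2786 = -2784$)
$\frac{E - 3702}{3810 - 3379} = \frac{-2784 - 3702}{3810 - 3379} = - \frac{6486}{431}$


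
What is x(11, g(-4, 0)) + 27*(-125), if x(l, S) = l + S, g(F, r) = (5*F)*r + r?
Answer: -3364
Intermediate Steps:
g(F, r) = r + 5*F*r (g(F, r) = 5*F*r + r = r + 5*F*r)
x(l, S) = S + l
x(11, g(-4, 0)) + 27*(-125) = (0*(1 + 5*(-4)) + 11) + 27*(-125) = (0*(1 - 20) + 11) - 3375 = (0*(-19) + 11) - 3375 = (0 + 11) - 3375 = 11 - 3375 = -3364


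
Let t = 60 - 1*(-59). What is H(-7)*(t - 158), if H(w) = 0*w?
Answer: 0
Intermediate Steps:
H(w) = 0
t = 119 (t = 60 + 59 = 119)
H(-7)*(t - 158) = 0*(119 - 158) = 0*(-39) = 0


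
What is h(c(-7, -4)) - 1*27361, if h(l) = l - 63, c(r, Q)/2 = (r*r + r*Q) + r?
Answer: -27284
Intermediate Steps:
c(r, Q) = 2*r + 2*r² + 2*Q*r (c(r, Q) = 2*((r*r + r*Q) + r) = 2*((r² + Q*r) + r) = 2*(r + r² + Q*r) = 2*r + 2*r² + 2*Q*r)
h(l) = -63 + l
h(c(-7, -4)) - 1*27361 = (-63 + 2*(-7)*(1 - 4 - 7)) - 1*27361 = (-63 + 2*(-7)*(-10)) - 27361 = (-63 + 140) - 27361 = 77 - 27361 = -27284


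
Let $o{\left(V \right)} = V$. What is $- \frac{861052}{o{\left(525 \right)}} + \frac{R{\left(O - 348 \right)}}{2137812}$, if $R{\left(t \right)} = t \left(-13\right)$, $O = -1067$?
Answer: $- \frac{204528626761}{124705700} \approx -1640.1$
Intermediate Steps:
$R{\left(t \right)} = - 13 t$
$- \frac{861052}{o{\left(525 \right)}} + \frac{R{\left(O - 348 \right)}}{2137812} = - \frac{861052}{525} + \frac{\left(-13\right) \left(-1067 - 348\right)}{2137812} = \left(-861052\right) \frac{1}{525} + - 13 \left(-1067 - 348\right) \frac{1}{2137812} = - \frac{861052}{525} + \left(-13\right) \left(-1415\right) \frac{1}{2137812} = - \frac{861052}{525} + 18395 \cdot \frac{1}{2137812} = - \frac{861052}{525} + \frac{18395}{2137812} = - \frac{204528626761}{124705700}$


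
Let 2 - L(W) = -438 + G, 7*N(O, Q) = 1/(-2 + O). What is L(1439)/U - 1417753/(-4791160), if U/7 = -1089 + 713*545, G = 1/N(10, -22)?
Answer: 480931890107/1624485918440 ≈ 0.29605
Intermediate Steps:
N(O, Q) = 1/(7*(-2 + O))
G = 56 (G = 1/(1/(7*(-2 + 10))) = 1/((⅐)/8) = 1/((⅐)*(⅛)) = 1/(1/56) = 56)
L(W) = 384 (L(W) = 2 - (-438 + 56) = 2 - 1*(-382) = 2 + 382 = 384)
U = 2712472 (U = 7*(-1089 + 713*545) = 7*(-1089 + 388585) = 7*387496 = 2712472)
L(1439)/U - 1417753/(-4791160) = 384/2712472 - 1417753/(-4791160) = 384*(1/2712472) - 1417753*(-1/4791160) = 48/339059 + 1417753/4791160 = 480931890107/1624485918440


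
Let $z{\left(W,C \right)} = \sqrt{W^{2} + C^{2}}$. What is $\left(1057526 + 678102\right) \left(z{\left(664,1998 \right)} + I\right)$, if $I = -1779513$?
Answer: $-3088572589164 + 17356280 \sqrt{44329} \approx -3.0849 \cdot 10^{12}$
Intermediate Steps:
$z{\left(W,C \right)} = \sqrt{C^{2} + W^{2}}$
$\left(1057526 + 678102\right) \left(z{\left(664,1998 \right)} + I\right) = \left(1057526 + 678102\right) \left(\sqrt{1998^{2} + 664^{2}} - 1779513\right) = 1735628 \left(\sqrt{3992004 + 440896} - 1779513\right) = 1735628 \left(\sqrt{4432900} - 1779513\right) = 1735628 \left(10 \sqrt{44329} - 1779513\right) = 1735628 \left(-1779513 + 10 \sqrt{44329}\right) = -3088572589164 + 17356280 \sqrt{44329}$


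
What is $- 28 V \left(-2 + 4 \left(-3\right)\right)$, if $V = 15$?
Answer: $5880$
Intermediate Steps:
$- 28 V \left(-2 + 4 \left(-3\right)\right) = \left(-28\right) 15 \left(-2 + 4 \left(-3\right)\right) = - 420 \left(-2 - 12\right) = \left(-420\right) \left(-14\right) = 5880$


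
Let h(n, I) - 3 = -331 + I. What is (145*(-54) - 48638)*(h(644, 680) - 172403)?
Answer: 9715375868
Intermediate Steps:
h(n, I) = -328 + I (h(n, I) = 3 + (-331 + I) = -328 + I)
(145*(-54) - 48638)*(h(644, 680) - 172403) = (145*(-54) - 48638)*((-328 + 680) - 172403) = (-7830 - 48638)*(352 - 172403) = -56468*(-172051) = 9715375868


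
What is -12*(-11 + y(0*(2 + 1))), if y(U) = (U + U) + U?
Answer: 132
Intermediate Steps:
y(U) = 3*U (y(U) = 2*U + U = 3*U)
-12*(-11 + y(0*(2 + 1))) = -12*(-11 + 3*(0*(2 + 1))) = -12*(-11 + 3*(0*3)) = -12*(-11 + 3*0) = -12*(-11 + 0) = -12*(-11) = 132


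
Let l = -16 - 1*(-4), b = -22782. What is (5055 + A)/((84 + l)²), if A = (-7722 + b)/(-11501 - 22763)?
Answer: 133669/137056 ≈ 0.97529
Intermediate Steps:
l = -12 (l = -16 + 4 = -12)
A = 3813/4283 (A = (-7722 - 22782)/(-11501 - 22763) = -30504/(-34264) = -30504*(-1/34264) = 3813/4283 ≈ 0.89026)
(5055 + A)/((84 + l)²) = (5055 + 3813/4283)/((84 - 12)²) = 21654378/(4283*(72²)) = (21654378/4283)/5184 = (21654378/4283)*(1/5184) = 133669/137056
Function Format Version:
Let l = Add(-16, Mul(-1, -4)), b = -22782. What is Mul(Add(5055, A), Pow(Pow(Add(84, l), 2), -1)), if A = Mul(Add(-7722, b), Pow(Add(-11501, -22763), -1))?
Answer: Rational(133669, 137056) ≈ 0.97529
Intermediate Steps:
l = -12 (l = Add(-16, 4) = -12)
A = Rational(3813, 4283) (A = Mul(Add(-7722, -22782), Pow(Add(-11501, -22763), -1)) = Mul(-30504, Pow(-34264, -1)) = Mul(-30504, Rational(-1, 34264)) = Rational(3813, 4283) ≈ 0.89026)
Mul(Add(5055, A), Pow(Pow(Add(84, l), 2), -1)) = Mul(Add(5055, Rational(3813, 4283)), Pow(Pow(Add(84, -12), 2), -1)) = Mul(Rational(21654378, 4283), Pow(Pow(72, 2), -1)) = Mul(Rational(21654378, 4283), Pow(5184, -1)) = Mul(Rational(21654378, 4283), Rational(1, 5184)) = Rational(133669, 137056)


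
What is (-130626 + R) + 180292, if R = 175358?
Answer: 225024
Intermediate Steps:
(-130626 + R) + 180292 = (-130626 + 175358) + 180292 = 44732 + 180292 = 225024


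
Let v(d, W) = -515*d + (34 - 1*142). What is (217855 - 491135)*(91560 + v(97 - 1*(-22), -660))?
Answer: -8244037760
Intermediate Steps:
v(d, W) = -108 - 515*d (v(d, W) = -515*d + (34 - 142) = -515*d - 108 = -108 - 515*d)
(217855 - 491135)*(91560 + v(97 - 1*(-22), -660)) = (217855 - 491135)*(91560 + (-108 - 515*(97 - 1*(-22)))) = -273280*(91560 + (-108 - 515*(97 + 22))) = -273280*(91560 + (-108 - 515*119)) = -273280*(91560 + (-108 - 61285)) = -273280*(91560 - 61393) = -273280*30167 = -8244037760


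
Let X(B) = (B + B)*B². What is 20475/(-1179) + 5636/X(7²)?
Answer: -267282317/15412019 ≈ -17.342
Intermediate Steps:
X(B) = 2*B³ (X(B) = (2*B)*B² = 2*B³)
20475/(-1179) + 5636/X(7²) = 20475/(-1179) + 5636/((2*(7²)³)) = 20475*(-1/1179) + 5636/((2*49³)) = -2275/131 + 5636/((2*117649)) = -2275/131 + 5636/235298 = -2275/131 + 5636*(1/235298) = -2275/131 + 2818/117649 = -267282317/15412019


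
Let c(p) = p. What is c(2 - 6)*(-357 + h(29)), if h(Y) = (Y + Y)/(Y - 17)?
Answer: 4226/3 ≈ 1408.7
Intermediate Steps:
h(Y) = 2*Y/(-17 + Y) (h(Y) = (2*Y)/(-17 + Y) = 2*Y/(-17 + Y))
c(2 - 6)*(-357 + h(29)) = (2 - 6)*(-357 + 2*29/(-17 + 29)) = -4*(-357 + 2*29/12) = -4*(-357 + 2*29*(1/12)) = -4*(-357 + 29/6) = -4*(-2113/6) = 4226/3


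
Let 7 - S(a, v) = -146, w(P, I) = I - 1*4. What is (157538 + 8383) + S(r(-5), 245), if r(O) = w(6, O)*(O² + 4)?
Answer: 166074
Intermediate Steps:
w(P, I) = -4 + I (w(P, I) = I - 4 = -4 + I)
r(O) = (-4 + O)*(4 + O²) (r(O) = (-4 + O)*(O² + 4) = (-4 + O)*(4 + O²))
S(a, v) = 153 (S(a, v) = 7 - 1*(-146) = 7 + 146 = 153)
(157538 + 8383) + S(r(-5), 245) = (157538 + 8383) + 153 = 165921 + 153 = 166074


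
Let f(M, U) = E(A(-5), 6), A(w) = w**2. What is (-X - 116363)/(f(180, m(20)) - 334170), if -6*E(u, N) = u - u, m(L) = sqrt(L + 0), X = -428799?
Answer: -156218/167085 ≈ -0.93496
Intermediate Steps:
m(L) = sqrt(L)
E(u, N) = 0 (E(u, N) = -(u - u)/6 = -1/6*0 = 0)
f(M, U) = 0
(-X - 116363)/(f(180, m(20)) - 334170) = (-1*(-428799) - 116363)/(0 - 334170) = (428799 - 116363)/(-334170) = 312436*(-1/334170) = -156218/167085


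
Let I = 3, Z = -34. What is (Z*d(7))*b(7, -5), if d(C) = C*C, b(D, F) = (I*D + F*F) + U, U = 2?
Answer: -79968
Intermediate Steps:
b(D, F) = 2 + F² + 3*D (b(D, F) = (3*D + F*F) + 2 = (3*D + F²) + 2 = (F² + 3*D) + 2 = 2 + F² + 3*D)
d(C) = C²
(Z*d(7))*b(7, -5) = (-34*7²)*(2 + (-5)² + 3*7) = (-34*49)*(2 + 25 + 21) = -1666*48 = -79968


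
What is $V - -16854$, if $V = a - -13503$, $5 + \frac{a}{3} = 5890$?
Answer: $48012$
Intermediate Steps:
$a = 17655$ ($a = -15 + 3 \cdot 5890 = -15 + 17670 = 17655$)
$V = 31158$ ($V = 17655 - -13503 = 17655 + 13503 = 31158$)
$V - -16854 = 31158 - -16854 = 31158 + 16854 = 48012$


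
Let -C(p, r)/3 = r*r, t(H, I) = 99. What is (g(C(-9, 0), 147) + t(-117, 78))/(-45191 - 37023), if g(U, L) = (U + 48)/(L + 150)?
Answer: -9817/8139186 ≈ -0.0012061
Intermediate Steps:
C(p, r) = -3*r² (C(p, r) = -3*r*r = -3*r²)
g(U, L) = (48 + U)/(150 + L)
(g(C(-9, 0), 147) + t(-117, 78))/(-45191 - 37023) = ((48 - 3*0²)/(150 + 147) + 99)/(-45191 - 37023) = ((48 - 3*0)/297 + 99)/(-82214) = ((48 + 0)/297 + 99)*(-1/82214) = ((1/297)*48 + 99)*(-1/82214) = (16/99 + 99)*(-1/82214) = (9817/99)*(-1/82214) = -9817/8139186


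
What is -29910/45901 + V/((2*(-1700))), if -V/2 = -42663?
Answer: -2009121363/78031700 ≈ -25.747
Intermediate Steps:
V = 85326 (V = -2*(-42663) = 85326)
-29910/45901 + V/((2*(-1700))) = -29910/45901 + 85326/((2*(-1700))) = -29910*1/45901 + 85326/(-3400) = -29910/45901 + 85326*(-1/3400) = -29910/45901 - 42663/1700 = -2009121363/78031700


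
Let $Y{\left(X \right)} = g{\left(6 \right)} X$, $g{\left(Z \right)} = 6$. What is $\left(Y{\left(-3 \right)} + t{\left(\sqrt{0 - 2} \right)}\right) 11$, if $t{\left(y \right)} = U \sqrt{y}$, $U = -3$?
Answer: $-198 - 33 \sqrt[4]{2} \sqrt{i} \approx -225.75 - 27.75 i$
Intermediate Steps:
$Y{\left(X \right)} = 6 X$
$t{\left(y \right)} = - 3 \sqrt{y}$
$\left(Y{\left(-3 \right)} + t{\left(\sqrt{0 - 2} \right)}\right) 11 = \left(6 \left(-3\right) - 3 \sqrt{\sqrt{0 - 2}}\right) 11 = \left(-18 - 3 \sqrt{\sqrt{-2}}\right) 11 = \left(-18 - 3 \sqrt{i \sqrt{2}}\right) 11 = \left(-18 - 3 \sqrt[4]{2} \sqrt{i}\right) 11 = -198 - 33 \sqrt[4]{2} \sqrt{i}$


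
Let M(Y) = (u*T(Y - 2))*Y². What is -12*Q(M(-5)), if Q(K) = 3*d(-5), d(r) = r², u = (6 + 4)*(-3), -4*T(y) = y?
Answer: -900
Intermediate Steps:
T(y) = -y/4
u = -30 (u = 10*(-3) = -30)
M(Y) = Y²*(-15 + 15*Y/2) (M(Y) = (-(-15)*(Y - 2)/2)*Y² = (-(-15)*(-2 + Y)/2)*Y² = (-30*(½ - Y/4))*Y² = (-15 + 15*Y/2)*Y² = Y²*(-15 + 15*Y/2))
Q(K) = 75 (Q(K) = 3*(-5)² = 3*25 = 75)
-12*Q(M(-5)) = -12*75 = -900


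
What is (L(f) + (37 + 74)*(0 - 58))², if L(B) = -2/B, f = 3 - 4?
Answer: 41422096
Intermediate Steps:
f = -1
(L(f) + (37 + 74)*(0 - 58))² = (-2/(-1) + (37 + 74)*(0 - 58))² = (-2*(-1) + 111*(-58))² = (2 - 6438)² = (-6436)² = 41422096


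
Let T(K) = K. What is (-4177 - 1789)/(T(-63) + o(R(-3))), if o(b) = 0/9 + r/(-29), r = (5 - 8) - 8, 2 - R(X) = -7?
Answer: 86507/908 ≈ 95.272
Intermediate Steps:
R(X) = 9 (R(X) = 2 - 1*(-7) = 2 + 7 = 9)
r = -11 (r = -3 - 8 = -11)
o(b) = 11/29 (o(b) = 0/9 - 11/(-29) = 0*(1/9) - 11*(-1/29) = 0 + 11/29 = 11/29)
(-4177 - 1789)/(T(-63) + o(R(-3))) = (-4177 - 1789)/(-63 + 11/29) = -5966/(-1816/29) = -5966*(-29/1816) = 86507/908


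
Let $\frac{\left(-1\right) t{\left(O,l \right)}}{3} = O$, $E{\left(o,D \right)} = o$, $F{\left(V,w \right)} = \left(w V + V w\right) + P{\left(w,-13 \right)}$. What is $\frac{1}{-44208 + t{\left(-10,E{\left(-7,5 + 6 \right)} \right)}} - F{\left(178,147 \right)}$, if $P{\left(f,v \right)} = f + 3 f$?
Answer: $- \frac{2337899761}{44178} \approx -52920.0$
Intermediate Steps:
$P{\left(f,v \right)} = 4 f$
$F{\left(V,w \right)} = 4 w + 2 V w$ ($F{\left(V,w \right)} = \left(w V + V w\right) + 4 w = \left(V w + V w\right) + 4 w = 2 V w + 4 w = 4 w + 2 V w$)
$t{\left(O,l \right)} = - 3 O$
$\frac{1}{-44208 + t{\left(-10,E{\left(-7,5 + 6 \right)} \right)}} - F{\left(178,147 \right)} = \frac{1}{-44208 - -30} - 2 \cdot 147 \left(2 + 178\right) = \frac{1}{-44208 + 30} - 2 \cdot 147 \cdot 180 = \frac{1}{-44178} - 52920 = - \frac{1}{44178} - 52920 = - \frac{2337899761}{44178}$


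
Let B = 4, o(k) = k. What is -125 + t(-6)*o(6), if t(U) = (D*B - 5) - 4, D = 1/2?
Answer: -167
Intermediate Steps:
D = ½ ≈ 0.50000
t(U) = -7 (t(U) = ((½)*4 - 5) - 4 = (2 - 5) - 4 = -3 - 4 = -7)
-125 + t(-6)*o(6) = -125 - 7*6 = -125 - 42 = -167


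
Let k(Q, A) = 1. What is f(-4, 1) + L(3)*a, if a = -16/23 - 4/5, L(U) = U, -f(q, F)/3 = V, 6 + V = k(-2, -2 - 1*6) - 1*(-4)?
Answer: -171/115 ≈ -1.4870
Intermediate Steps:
V = -1 (V = -6 + (1 - 1*(-4)) = -6 + (1 + 4) = -6 + 5 = -1)
f(q, F) = 3 (f(q, F) = -3*(-1) = 3)
a = -172/115 (a = -16*1/23 - 4*⅕ = -16/23 - ⅘ = -172/115 ≈ -1.4957)
f(-4, 1) + L(3)*a = 3 + 3*(-172/115) = 3 - 516/115 = -171/115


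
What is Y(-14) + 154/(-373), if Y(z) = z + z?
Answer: -10598/373 ≈ -28.413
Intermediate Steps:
Y(z) = 2*z
Y(-14) + 154/(-373) = 2*(-14) + 154/(-373) = -28 + 154*(-1/373) = -28 - 154/373 = -10598/373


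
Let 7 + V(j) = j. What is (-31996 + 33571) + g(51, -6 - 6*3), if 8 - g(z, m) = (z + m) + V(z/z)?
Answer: 1562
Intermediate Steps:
V(j) = -7 + j
g(z, m) = 14 - m - z (g(z, m) = 8 - ((z + m) + (-7 + z/z)) = 8 - ((m + z) + (-7 + 1)) = 8 - ((m + z) - 6) = 8 - (-6 + m + z) = 8 + (6 - m - z) = 14 - m - z)
(-31996 + 33571) + g(51, -6 - 6*3) = (-31996 + 33571) + (14 - (-6 - 6*3) - 1*51) = 1575 + (14 - (-6 - 18) - 51) = 1575 + (14 - 1*(-24) - 51) = 1575 + (14 + 24 - 51) = 1575 - 13 = 1562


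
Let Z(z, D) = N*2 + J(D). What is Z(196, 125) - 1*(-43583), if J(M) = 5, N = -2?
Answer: 43584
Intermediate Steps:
Z(z, D) = 1 (Z(z, D) = -2*2 + 5 = -4 + 5 = 1)
Z(196, 125) - 1*(-43583) = 1 - 1*(-43583) = 1 + 43583 = 43584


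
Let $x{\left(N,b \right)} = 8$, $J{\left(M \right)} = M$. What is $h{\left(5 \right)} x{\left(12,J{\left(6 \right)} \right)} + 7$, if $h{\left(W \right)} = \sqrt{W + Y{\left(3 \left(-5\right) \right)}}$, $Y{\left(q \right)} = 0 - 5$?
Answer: $7$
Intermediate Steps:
$Y{\left(q \right)} = -5$
$h{\left(W \right)} = \sqrt{-5 + W}$ ($h{\left(W \right)} = \sqrt{W - 5} = \sqrt{-5 + W}$)
$h{\left(5 \right)} x{\left(12,J{\left(6 \right)} \right)} + 7 = \sqrt{-5 + 5} \cdot 8 + 7 = \sqrt{0} \cdot 8 + 7 = 0 \cdot 8 + 7 = 0 + 7 = 7$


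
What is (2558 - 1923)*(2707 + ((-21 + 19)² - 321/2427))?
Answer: 1392613420/809 ≈ 1.7214e+6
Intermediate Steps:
(2558 - 1923)*(2707 + ((-21 + 19)² - 321/2427)) = 635*(2707 + ((-2)² - 321*1/2427)) = 635*(2707 + (4 - 107/809)) = 635*(2707 + 3129/809) = 635*(2193092/809) = 1392613420/809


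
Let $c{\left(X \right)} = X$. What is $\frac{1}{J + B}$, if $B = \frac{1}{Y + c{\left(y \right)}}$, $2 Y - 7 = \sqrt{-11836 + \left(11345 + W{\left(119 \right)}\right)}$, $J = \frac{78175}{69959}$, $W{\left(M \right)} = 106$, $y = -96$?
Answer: $\frac{93736382285640}{103742818403737} + \frac{4894261681 i \sqrt{385}}{103742818403737} \approx 0.90355 + 0.00092568 i$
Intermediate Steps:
$J = \frac{78175}{69959}$ ($J = 78175 \cdot \frac{1}{69959} = \frac{78175}{69959} \approx 1.1174$)
$Y = \frac{7}{2} + \frac{i \sqrt{385}}{2}$ ($Y = \frac{7}{2} + \frac{\sqrt{-11836 + \left(11345 + 106\right)}}{2} = \frac{7}{2} + \frac{\sqrt{-11836 + 11451}}{2} = \frac{7}{2} + \frac{\sqrt{-385}}{2} = \frac{7}{2} + \frac{i \sqrt{385}}{2} \approx 3.5 + 9.8107 i$)
$B = \frac{1}{- \frac{185}{2} + \frac{i \sqrt{385}}{2}}$ ($B = \frac{1}{\left(\frac{7}{2} + \frac{i \sqrt{385}}{2}\right) - 96} = \frac{1}{- \frac{185}{2} + \frac{i \sqrt{385}}{2}} \approx -0.010691 - 0.0011339 i$)
$\frac{1}{J + B} = \frac{1}{\frac{78175}{69959} - \left(\frac{37}{3461} + \frac{i \sqrt{385}}{17305}\right)} = \frac{1}{\frac{267975192}{242128099} - \frac{i \sqrt{385}}{17305}}$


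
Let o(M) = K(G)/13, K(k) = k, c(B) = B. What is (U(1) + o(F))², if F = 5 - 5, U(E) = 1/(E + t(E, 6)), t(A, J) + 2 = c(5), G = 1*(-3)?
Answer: 1/2704 ≈ 0.00036982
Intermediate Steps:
G = -3
t(A, J) = 3 (t(A, J) = -2 + 5 = 3)
U(E) = 1/(3 + E) (U(E) = 1/(E + 3) = 1/(3 + E))
F = 0
o(M) = -3/13
(U(1) + o(F))² = (1/(3 + 1) - 3/13)² = (1/4 - 3/13)² = (¼ - 3/13)² = (1/52)² = 1/2704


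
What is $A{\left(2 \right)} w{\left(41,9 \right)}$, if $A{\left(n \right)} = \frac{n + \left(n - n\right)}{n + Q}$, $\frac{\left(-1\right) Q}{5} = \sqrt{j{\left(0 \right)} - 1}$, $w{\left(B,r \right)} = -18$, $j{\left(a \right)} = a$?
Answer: $- \frac{72}{29} - \frac{180 i}{29} \approx -2.4828 - 6.2069 i$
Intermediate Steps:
$Q = - 5 i$ ($Q = - 5 \sqrt{0 - 1} = - 5 \sqrt{-1} = - 5 i \approx - 5.0 i$)
$A{\left(n \right)} = \frac{n}{n - 5 i}$ ($A{\left(n \right)} = \frac{n + \left(n - n\right)}{n - 5 i} = \frac{n + 0}{n - 5 i} = \frac{n}{n - 5 i}$)
$A{\left(2 \right)} w{\left(41,9 \right)} = \frac{2}{2 - 5 i} \left(-18\right) = 2 \frac{2 + 5 i}{29} \left(-18\right) = \frac{2 \left(2 + 5 i\right)}{29} \left(-18\right) = - \frac{36 \left(2 + 5 i\right)}{29}$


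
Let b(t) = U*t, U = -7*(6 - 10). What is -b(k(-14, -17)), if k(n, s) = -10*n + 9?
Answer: -4172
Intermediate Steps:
U = 28 (U = -7*(-4) = 28)
k(n, s) = 9 - 10*n
b(t) = 28*t
-b(k(-14, -17)) = -28*(9 - 10*(-14)) = -28*(9 + 140) = -28*149 = -1*4172 = -4172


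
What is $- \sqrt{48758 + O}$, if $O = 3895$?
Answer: $- \sqrt{52653} \approx -229.46$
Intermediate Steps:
$- \sqrt{48758 + O} = - \sqrt{48758 + 3895} = - \sqrt{52653}$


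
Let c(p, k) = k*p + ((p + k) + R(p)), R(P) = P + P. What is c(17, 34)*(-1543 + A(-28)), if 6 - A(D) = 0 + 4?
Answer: -1021683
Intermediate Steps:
R(P) = 2*P
A(D) = 2 (A(D) = 6 - (0 + 4) = 6 - 1*4 = 6 - 4 = 2)
c(p, k) = k + 3*p + k*p (c(p, k) = k*p + ((p + k) + 2*p) = k*p + ((k + p) + 2*p) = k*p + (k + 3*p) = k + 3*p + k*p)
c(17, 34)*(-1543 + A(-28)) = (34 + 3*17 + 34*17)*(-1543 + 2) = (34 + 51 + 578)*(-1541) = 663*(-1541) = -1021683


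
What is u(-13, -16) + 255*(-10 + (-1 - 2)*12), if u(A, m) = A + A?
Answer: -11756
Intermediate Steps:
u(A, m) = 2*A
u(-13, -16) + 255*(-10 + (-1 - 2)*12) = 2*(-13) + 255*(-10 + (-1 - 2)*12) = -26 + 255*(-10 - 3*12) = -26 + 255*(-10 - 36) = -26 + 255*(-46) = -26 - 11730 = -11756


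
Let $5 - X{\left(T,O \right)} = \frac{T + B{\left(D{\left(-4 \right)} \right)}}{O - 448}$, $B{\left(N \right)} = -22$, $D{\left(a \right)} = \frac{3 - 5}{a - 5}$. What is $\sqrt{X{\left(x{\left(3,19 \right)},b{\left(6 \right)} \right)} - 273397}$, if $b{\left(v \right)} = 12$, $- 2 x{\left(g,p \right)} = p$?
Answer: $\frac{7 i \sqrt{1060627334}}{436} \approx 522.87 i$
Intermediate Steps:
$D{\left(a \right)} = - \frac{2}{-5 + a}$ ($D{\left(a \right)} = - \frac{2}{a - 5} = - \frac{2}{-5 + a}$)
$x{\left(g,p \right)} = - \frac{p}{2}$
$X{\left(T,O \right)} = 5 - \frac{-22 + T}{-448 + O}$ ($X{\left(T,O \right)} = 5 - \frac{T - 22}{O - 448} = 5 - \frac{-22 + T}{-448 + O}$)
$\sqrt{X{\left(x{\left(3,19 \right)},b{\left(6 \right)} \right)} - 273397} = \sqrt{\frac{-2218 - \left(- \frac{1}{2}\right) 19 + 5 \cdot 12}{-448 + 12} - 273397} = \sqrt{\frac{-2218 - - \frac{19}{2} + 60}{-436} - 273397} = \sqrt{- \frac{-2218 + \frac{19}{2} + 60}{436} - 273397} = \sqrt{\left(- \frac{1}{436}\right) \left(- \frac{4297}{2}\right) - 273397} = \sqrt{\frac{4297}{872} - 273397} = \sqrt{- \frac{238397887}{872}} = \frac{7 i \sqrt{1060627334}}{436}$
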